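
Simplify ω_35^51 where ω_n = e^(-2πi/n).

Since ω_35^35 = 1, powers reduce modulo 35.
51 mod 35 = 16
So ω_35^51 = ω_35^16 = e^(-2πi·16/35)

ω_35^51 = ω_35^16 = -0.9640-0.2660i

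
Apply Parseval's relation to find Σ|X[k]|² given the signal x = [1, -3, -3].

Parseval: Σ|x[n]|² = (1/N)Σ|X[k]|², so Σ|X[k]|² = N·Σ|x[n]|² = 3·19.0000

Σ|X[k]|² = N·Σ|x[n]|² = 3·19.0000 = 57.0000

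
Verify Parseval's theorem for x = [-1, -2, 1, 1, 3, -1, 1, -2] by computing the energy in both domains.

Time domain:
Σ|x[n]|² = |-1|² + |-2|² + |1|² + |1|² + |3|² + |-1|² + |1|² + |-2|² = 22.0000

Frequency domain:
(1/8)Σ|X[k]|² = (1/8)(|0|² + |-6.8284-1.4142i|² + |2i|² + |-1.1716-1.4142i|² + |8|² + |-1.1716+1.4142i|² + |-2i|² + |-6.8284+1.4142i|²) = (1/8)·176.0000 = 22.0000

Both sides agree, confirming Parseval's theorem.

Σ|x[n]|² = (1/N)Σ|X[k]|² = 22.0000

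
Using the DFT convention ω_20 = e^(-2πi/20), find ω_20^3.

ω_20^3 = e^(-2πi·3/20)
= cos(-2π·3/20) + i·sin(-2π·3/20)
= cos(-6π/20) + i·sin(-6π/20)

ω_20^3 = cos(-6π/20) + i·sin(-6π/20) = 0.5878-0.8090i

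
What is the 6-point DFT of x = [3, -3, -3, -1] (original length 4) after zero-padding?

Original 4-point DFT: [-4, 6+2i, 4, 6-2i]
Zero-padded 6-point DFT provides frequency interpolation.

DFT_6([x, 0, ...]) = [-4, 4.0000+5.1962i, 5, 4, 5, 4.0000-5.1962i]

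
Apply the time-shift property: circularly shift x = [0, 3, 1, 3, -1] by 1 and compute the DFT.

Time shift by 1: X_shifted[k] = ω_5^(1k) · X[k]
Shifted x = [-1, 0, 3, 1, 3]

DFT(x[n-1]) = [6, -3.3090+1.6776i, -2.1910+3.6655i, -2.1910-3.6655i, -3.3090-1.6776i]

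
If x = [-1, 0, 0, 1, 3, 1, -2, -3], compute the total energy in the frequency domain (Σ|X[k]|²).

Parseval: Σ|x[n]|² = (1/N)Σ|X[k]|², so Σ|X[k]|² = N·Σ|x[n]|² = 8·25.0000

Σ|X[k]|² = N·Σ|x[n]|² = 8·25.0000 = 200.0000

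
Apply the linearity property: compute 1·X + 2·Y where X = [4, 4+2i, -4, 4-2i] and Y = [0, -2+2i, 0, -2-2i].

By linearity: DFT(1x + 2y) = 1·DFT(x) + 2·DFT(y)
= 1·[4, 4+2i, -4, 4-2i] + 2·[0, -2+2i, 0, -2-2i]

Computing element-wise:
Z[0] = 1·(4) + 2·(0) = 4
Z[1] = 1·(4+2i) + 2·(-2+2i) = 6i
Z[2] = 1·(-4) + 2·(0) = -4
Z[3] = 1·(4-2i) + 2·(-2-2i) = -6i

DFT(1x + 2y) = 1·X + 2·Y = [4, 6i, -4, -6i]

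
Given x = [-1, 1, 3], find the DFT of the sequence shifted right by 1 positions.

Time shift by 1: X_shifted[k] = ω_3^(1k) · X[k]
Shifted x = [3, -1, 1]

DFT(x[n-1]) = [3, 3.0000+1.7321i, 3.0000-1.7321i]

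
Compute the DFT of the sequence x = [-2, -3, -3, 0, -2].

X[k] = Σ(n=0 to 4) x[n] · ω_5^(nk)
where ω_5 = e^(-2πi/5)

Computing each X[k]:
X[0] = -10
X[1] = -1.1180+2.7144i
X[2] = 1.1180-2.2654i
X[3] = 1.1180+2.2654i
X[4] = -1.1180-2.7144i

X = [-10, -1.1180+2.7144i, 1.1180-2.2654i, 1.1180+2.2654i, -1.1180-2.7144i]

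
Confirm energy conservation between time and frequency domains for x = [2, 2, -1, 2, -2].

Time domain:
Σ|x[n]|² = |2|² + |2|² + |-1|² + |2|² + |-2|² = 17.0000

Frequency domain:
(1/5)Σ|X[k]|² = (1/5)(|3|² + |1.1910-2.0409i|² + |2.3090-5.2043i|² + |2.3090+5.2043i|² + |1.1910+2.0409i|²) = (1/5)·85.0000 = 17.0000

Both sides agree, confirming Parseval's theorem.

Σ|x[n]|² = (1/N)Σ|X[k]|² = 17.0000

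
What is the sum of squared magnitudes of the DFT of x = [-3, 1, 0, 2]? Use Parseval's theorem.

Parseval: Σ|x[n]|² = (1/N)Σ|X[k]|², so Σ|X[k]|² = N·Σ|x[n]|² = 4·14.0000

Σ|X[k]|² = N·Σ|x[n]|² = 4·14.0000 = 56.0000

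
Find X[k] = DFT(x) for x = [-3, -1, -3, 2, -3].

X[k] = Σ(n=0 to 4) x[n] · ω_5^(nk)
where ω_5 = e^(-2πi/5)

Computing each X[k]:
X[0] = -8
X[1] = -3.4271+1.0368i
X[2] = -0.0729-5.9309i
X[3] = -0.0729+5.9309i
X[4] = -3.4271-1.0368i

X = [-8, -3.4271+1.0368i, -0.0729-5.9309i, -0.0729+5.9309i, -3.4271-1.0368i]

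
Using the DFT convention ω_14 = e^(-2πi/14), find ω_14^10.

ω_14^10 = e^(-2πi·10/14)
= cos(-2π·10/14) + i·sin(-2π·10/14)
= cos(-20π/14) + i·sin(-20π/14)

ω_14^10 = cos(-20π/14) + i·sin(-20π/14) = -0.2225+0.9749i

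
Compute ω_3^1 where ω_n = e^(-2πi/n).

ω_3^1 = e^(-2πi·1/3)
= cos(-2π·1/3) + i·sin(-2π·1/3)
= cos(-2π/3) + i·sin(-2π/3)

ω_3^1 = cos(-2π/3) + i·sin(-2π/3) = -0.5000-0.8660i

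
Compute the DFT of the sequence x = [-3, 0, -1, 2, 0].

X[k] = Σ(n=0 to 4) x[n] · ω_5^(nk)
where ω_5 = e^(-2πi/5)

Computing each X[k]:
X[0] = -2
X[1] = -3.8090+1.7634i
X[2] = -2.6910-2.8532i
X[3] = -2.6910+2.8532i
X[4] = -3.8090-1.7634i

X = [-2, -3.8090+1.7634i, -2.6910-2.8532i, -2.6910+2.8532i, -3.8090-1.7634i]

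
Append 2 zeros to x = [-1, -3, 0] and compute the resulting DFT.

Original 3-point DFT: [-4, 0.5000+2.5981i, 0.5000-2.5981i]
Zero-padded 5-point DFT provides frequency interpolation.

DFT_5([x, 0, ...]) = [-4, -1.9271+2.8532i, 1.4271+1.7634i, 1.4271-1.7634i, -1.9271-2.8532i]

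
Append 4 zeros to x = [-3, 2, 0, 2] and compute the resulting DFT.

Original 4-point DFT: [1, -3, -7, -3]
Zero-padded 8-point DFT provides frequency interpolation.

DFT_8([x, 0, ...]) = [1, -3.0000-2.8284i, -3, -3.0000-2.8284i, -7, -3.0000+2.8284i, -3, -3.0000+2.8284i]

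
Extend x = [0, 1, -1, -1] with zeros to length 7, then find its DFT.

Original 4-point DFT: [-1, 1-2i, -1, 1+2i]
Zero-padded 7-point DFT provides frequency interpolation.

DFT_7([x, 0, ...]) = [-1, 1.7470+0.6270i, 0.0550-2.1906i, -1.3019-0.2408i, -1.3019+0.2408i, 0.0550+2.1906i, 1.7470-0.6270i]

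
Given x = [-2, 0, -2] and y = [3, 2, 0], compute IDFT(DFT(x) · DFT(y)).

(x ⊛ y)[n] = Σ(m=0 to 2) x[m] · y[(n-m) mod 3]

Computing each output sample:
(x ⊛ y)[0] = -10
(x ⊛ y)[1] = -4
(x ⊛ y)[2] = -6

x ⊛ y = [-10, -4, -6]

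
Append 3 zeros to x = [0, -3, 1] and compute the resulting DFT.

Original 3-point DFT: [-2, 1.0000+3.4641i, 1.0000-3.4641i]
Zero-padded 6-point DFT provides frequency interpolation.

DFT_6([x, 0, ...]) = [-2, -2.0000+1.7321i, 1.0000+3.4641i, 4, 1.0000-3.4641i, -2.0000-1.7321i]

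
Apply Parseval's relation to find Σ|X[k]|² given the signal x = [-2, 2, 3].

Parseval: Σ|x[n]|² = (1/N)Σ|X[k]|², so Σ|X[k]|² = N·Σ|x[n]|² = 3·17.0000

Σ|X[k]|² = N·Σ|x[n]|² = 3·17.0000 = 51.0000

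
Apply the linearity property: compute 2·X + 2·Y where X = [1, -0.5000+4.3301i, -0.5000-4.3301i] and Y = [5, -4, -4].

By linearity: DFT(2x + 2y) = 2·DFT(x) + 2·DFT(y)
= 2·[1, -0.5000+4.3301i, -0.5000-4.3301i] + 2·[5, -4, -4]

Computing element-wise:
Z[0] = 2·(1) + 2·(5) = 12
Z[1] = 2·(-0.5000+4.3301i) + 2·(-4) = -9.0000+8.6602i
Z[2] = 2·(-0.5000-4.3301i) + 2·(-4) = -9.0000-8.6602i

DFT(2x + 2y) = 2·X + 2·Y = [12, -9.0000+8.6602i, -9.0000-8.6602i]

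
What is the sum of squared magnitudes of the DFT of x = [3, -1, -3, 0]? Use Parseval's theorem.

Parseval: Σ|x[n]|² = (1/N)Σ|X[k]|², so Σ|X[k]|² = N·Σ|x[n]|² = 4·19.0000

Σ|X[k]|² = N·Σ|x[n]|² = 4·19.0000 = 76.0000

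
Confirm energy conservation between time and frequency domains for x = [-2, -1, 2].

Time domain:
Σ|x[n]|² = |-2|² + |-1|² + |2|² = 9.0000

Frequency domain:
(1/3)Σ|X[k]|² = (1/3)(|-1|² + |-2.5000+2.5981i|² + |-2.5000-2.5981i|²) = (1/3)·27.0000 = 9.0000

Both sides agree, confirming Parseval's theorem.

Σ|x[n]|² = (1/N)Σ|X[k]|² = 9.0000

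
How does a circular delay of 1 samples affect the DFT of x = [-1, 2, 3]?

Time shift by 1: X_shifted[k] = ω_3^(1k) · X[k]
Shifted x = [3, -1, 2]

DFT(x[n-1]) = [4, 2.5000+2.5981i, 2.5000-2.5981i]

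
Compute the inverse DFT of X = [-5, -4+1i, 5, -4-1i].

x[n] = (1/4) Σ(k=0 to 3) X[k] · e^(2πikn/4)

Computing each x[n]:
x[0] = -2
x[1] = -3
x[2] = 2
x[3] = -2

x = [-2, -3, 2, -2]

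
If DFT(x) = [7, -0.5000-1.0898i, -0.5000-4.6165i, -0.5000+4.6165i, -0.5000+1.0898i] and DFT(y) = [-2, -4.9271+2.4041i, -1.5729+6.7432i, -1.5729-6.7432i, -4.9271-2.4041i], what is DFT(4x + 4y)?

By linearity: DFT(4x + 4y) = 4·DFT(x) + 4·DFT(y)
= 4·[7, -0.5000-1.0898i, -0.5000-4.6165i, -0.5000+4.6165i, -0.5000+1.0898i] + 4·[-2, -4.9271+2.4041i, -1.5729+6.7432i, -1.5729-6.7432i, -4.9271-2.4041i]

Computing element-wise:
Z[0] = 4·(7) + 4·(-2) = 20
Z[1] = 4·(-0.5000-1.0898i) + 4·(-4.9271+2.4041i) = -21.7084+5.2572i
Z[2] = 4·(-0.5000-4.6165i) + 4·(-1.5729+6.7432i) = -8.2916+8.5068i
Z[3] = 4·(-0.5000+4.6165i) + 4·(-1.5729-6.7432i) = -8.2916-8.5068i
Z[4] = 4·(-0.5000+1.0898i) + 4·(-4.9271-2.4041i) = -21.7084-5.2572i

DFT(4x + 4y) = 4·X + 4·Y = [20, -21.7084+5.2572i, -8.2916+8.5068i, -8.2916-8.5068i, -21.7084-5.2572i]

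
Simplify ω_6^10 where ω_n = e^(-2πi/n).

Since ω_6^6 = 1, powers reduce modulo 6.
10 mod 6 = 4
So ω_6^10 = ω_6^4 = e^(-2πi·4/6)

ω_6^10 = ω_6^4 = -0.5000+0.8660i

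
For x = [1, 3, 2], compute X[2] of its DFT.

X[2] = Σ(n=0 to 2) x[n] · ω_3^(2n) where ω_3 = e^(-2πi/3)
= (1)·ω_3^0 + (3)·ω_3^2 + (2)·ω_3^4

X[2] = -1.5000+0.8660i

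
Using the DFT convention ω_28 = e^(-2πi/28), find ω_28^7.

ω_28^7 = e^(-2πi·7/28)
= cos(-2π·7/28) + i·sin(-2π·7/28)
= cos(-14π/28) + i·sin(-14π/28)

ω_28^7 = cos(-14π/28) + i·sin(-14π/28) = -1i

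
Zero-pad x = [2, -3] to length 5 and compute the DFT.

Original 2-point DFT: [-1, 5]
Zero-padded 5-point DFT provides frequency interpolation.

DFT_5([x, 0, ...]) = [-1, 1.0729+2.8532i, 4.4271+1.7634i, 4.4271-1.7634i, 1.0729-2.8532i]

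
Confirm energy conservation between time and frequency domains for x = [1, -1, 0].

Time domain:
Σ|x[n]|² = |1|² + |-1|² + |0|² = 2.0000

Frequency domain:
(1/3)Σ|X[k]|² = (1/3)(|0|² + |1.5000+0.8660i|² + |1.5000-0.8660i|²) = (1/3)·6.0000 = 2.0000

Both sides agree, confirming Parseval's theorem.

Σ|x[n]|² = (1/N)Σ|X[k]|² = 2.0000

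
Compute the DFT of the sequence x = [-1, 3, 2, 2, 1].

X[k] = Σ(n=0 to 4) x[n] · ω_5^(nk)
where ω_5 = e^(-2πi/5)

Computing each X[k]:
X[0] = 7
X[1] = -3.0000-1.9021i
X[2] = -3.0000-1.1756i
X[3] = -3.0000+1.1756i
X[4] = -3.0000+1.9021i

X = [7, -3.0000-1.9021i, -3.0000-1.1756i, -3.0000+1.1756i, -3.0000+1.9021i]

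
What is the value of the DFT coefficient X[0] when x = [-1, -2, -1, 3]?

X[0] = Σ(n=0 to 3) x[n] · ω_4^0 = Σ x[n]
= (-1) + (-2) + (-1) + (3)

X[0] = -1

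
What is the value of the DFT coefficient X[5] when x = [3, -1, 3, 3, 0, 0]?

X[5] = Σ(n=0 to 5) x[n] · ω_6^(5n) where ω_6 = e^(-2πi/6)
= (3)·ω_6^0 + (-1)·ω_6^5 + (3)·ω_6^10 + (3)·ω_6^15 + (0)·ω_6^20 + (0)·ω_6^25

X[5] = -2.0000+1.7321i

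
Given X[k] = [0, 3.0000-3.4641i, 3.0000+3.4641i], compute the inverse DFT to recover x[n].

x[n] = (1/3) Σ(k=0 to 2) X[k] · e^(2πikn/3)

Computing each x[n]:
x[0] = 2
x[1] = 1
x[2] = -3

x = [2, 1, -3]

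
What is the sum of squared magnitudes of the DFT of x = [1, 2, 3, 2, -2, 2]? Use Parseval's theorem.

Parseval: Σ|x[n]|² = (1/N)Σ|X[k]|², so Σ|X[k]|² = N·Σ|x[n]|² = 6·26.0000

Σ|X[k]|² = N·Σ|x[n]|² = 6·26.0000 = 156.0000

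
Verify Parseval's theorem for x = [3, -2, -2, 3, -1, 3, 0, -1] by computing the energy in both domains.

Time domain:
Σ|x[n]|² = |3|² + |-2|² + |-2|² + |3|² + |-1|² + |3|² + |0|² + |-1|² = 37.0000

Frequency domain:
(1/8)Σ|X[k]|² = (1/8)(|3|² + |-2.3640+2.7071i|² + |4+1i|² + |10.3640-1.2929i|² + |-3|² + |10.3640+1.2929i|² + |4-1i|² + |-2.3640-2.7071i|²) = (1/8)·296.0000 = 37.0000

Both sides agree, confirming Parseval's theorem.

Σ|x[n]|² = (1/N)Σ|X[k]|² = 37.0000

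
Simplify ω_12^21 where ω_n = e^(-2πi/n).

Since ω_12^12 = 1, powers reduce modulo 12.
21 mod 12 = 9
So ω_12^21 = ω_12^9 = e^(-2πi·9/12)

ω_12^21 = ω_12^9 = 1i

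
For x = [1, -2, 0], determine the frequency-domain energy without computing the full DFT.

Parseval: Σ|x[n]|² = (1/N)Σ|X[k]|², so Σ|X[k]|² = N·Σ|x[n]|² = 3·5.0000

Σ|X[k]|² = N·Σ|x[n]|² = 3·5.0000 = 15.0000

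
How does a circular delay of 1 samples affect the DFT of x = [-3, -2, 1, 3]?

Time shift by 1: X_shifted[k] = ω_4^(1k) · X[k]
Shifted x = [3, -3, -2, 1]

DFT(x[n-1]) = [-1, 5+4i, 3, 5-4i]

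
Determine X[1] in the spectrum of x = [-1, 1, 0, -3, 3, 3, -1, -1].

X[1] = Σ(n=0 to 7) x[n] · ω_8^(1n) where ω_8 = e^(-2πi/8)
= (-1)·ω_8^0 + (1)·ω_8^1 + (0)·ω_8^2 + (-3)·ω_8^3 + (3)·ω_8^4 + (3)·ω_8^5 + (-1)·ω_8^6 + (-1)·ω_8^7

X[1] = -4.0000+1.8284i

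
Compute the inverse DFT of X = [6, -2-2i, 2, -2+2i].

x[n] = (1/4) Σ(k=0 to 3) X[k] · e^(2πikn/4)

Computing each x[n]:
x[0] = 1
x[1] = 2
x[2] = 3
x[3] = 0

x = [1, 2, 3, 0]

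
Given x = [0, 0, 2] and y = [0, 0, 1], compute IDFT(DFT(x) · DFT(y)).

(x ⊛ y)[n] = Σ(m=0 to 2) x[m] · y[(n-m) mod 3]

Computing each output sample:
(x ⊛ y)[0] = 0
(x ⊛ y)[1] = 2
(x ⊛ y)[2] = 0

x ⊛ y = [0, 2, 0]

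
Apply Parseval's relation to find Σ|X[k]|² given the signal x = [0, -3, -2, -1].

Parseval: Σ|x[n]|² = (1/N)Σ|X[k]|², so Σ|X[k]|² = N·Σ|x[n]|² = 4·14.0000

Σ|X[k]|² = N·Σ|x[n]|² = 4·14.0000 = 56.0000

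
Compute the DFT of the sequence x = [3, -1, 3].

X[k] = Σ(n=0 to 2) x[n] · ω_3^(nk)
where ω_3 = e^(-2πi/3)

Computing each X[k]:
X[0] = 5
X[1] = 2.0000+3.4641i
X[2] = 2.0000-3.4641i

X = [5, 2.0000+3.4641i, 2.0000-3.4641i]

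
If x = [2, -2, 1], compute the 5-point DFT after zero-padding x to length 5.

Original 3-point DFT: [1, 2.5000+2.5981i, 2.5000-2.5981i]
Zero-padded 5-point DFT provides frequency interpolation.

DFT_5([x, 0, ...]) = [1, 0.5729+1.3143i, 3.9271+2.1266i, 3.9271-2.1266i, 0.5729-1.3143i]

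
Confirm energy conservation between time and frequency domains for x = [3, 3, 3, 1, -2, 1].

Time domain:
Σ|x[n]|² = |3|² + |3|² + |3|² + |1|² + |-2|² + |1|² = 33.0000

Frequency domain:
(1/6)Σ|X[k]|² = (1/6)(|9|² + |3.5000-6.0622i|² + |1.5000+2.5981i|² + |-1|² + |1.5000-2.5981i|² + |3.5000+6.0622i|²) = (1/6)·198.0000 = 33.0000

Both sides agree, confirming Parseval's theorem.

Σ|x[n]|² = (1/N)Σ|X[k]|² = 33.0000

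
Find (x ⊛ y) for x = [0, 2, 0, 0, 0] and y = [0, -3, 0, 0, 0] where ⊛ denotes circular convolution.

(x ⊛ y)[n] = Σ(m=0 to 4) x[m] · y[(n-m) mod 5]

Computing each output sample:
(x ⊛ y)[0] = 0
(x ⊛ y)[1] = 0
(x ⊛ y)[2] = -6
(x ⊛ y)[3] = 0
(x ⊛ y)[4] = 0

x ⊛ y = [0, 0, -6, 0, 0]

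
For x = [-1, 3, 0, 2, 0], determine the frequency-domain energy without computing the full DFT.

Parseval: Σ|x[n]|² = (1/N)Σ|X[k]|², so Σ|X[k]|² = N·Σ|x[n]|² = 5·14.0000

Σ|X[k]|² = N·Σ|x[n]|² = 5·14.0000 = 70.0000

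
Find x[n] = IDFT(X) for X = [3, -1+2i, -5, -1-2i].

x[n] = (1/4) Σ(k=0 to 3) X[k] · e^(2πikn/4)

Computing each x[n]:
x[0] = -1
x[1] = 1
x[2] = 0
x[3] = 3

x = [-1, 1, 0, 3]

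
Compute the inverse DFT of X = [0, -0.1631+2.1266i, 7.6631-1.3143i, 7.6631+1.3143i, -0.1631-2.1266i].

x[n] = (1/5) Σ(k=0 to 4) X[k] · e^(2πikn/5)

Computing each x[n]:
x[0] = 3
x[1] = -3
x[2] = 0
x[3] = 2
x[4] = -2

x = [3, -3, 0, 2, -2]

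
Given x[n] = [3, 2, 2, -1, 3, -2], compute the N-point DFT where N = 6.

X[k] = Σ(n=0 to 5) x[n] · ω_6^(nk)
where ω_6 = e^(-2πi/6)

Computing each X[k]:
X[0] = 7
X[1] = 1.5000-2.5981i
X[2] = -0.5000-4.3301i
X[3] = 9
X[4] = -0.5000+4.3301i
X[5] = 1.5000+2.5981i

X = [7, 1.5000-2.5981i, -0.5000-4.3301i, 9, -0.5000+4.3301i, 1.5000+2.5981i]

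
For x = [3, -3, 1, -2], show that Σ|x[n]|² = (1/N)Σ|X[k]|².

Time domain:
Σ|x[n]|² = |3|² + |-3|² + |1|² + |-2|² = 23.0000

Frequency domain:
(1/4)Σ|X[k]|² = (1/4)(|-1|² + |2+1i|² + |9|² + |2-1i|²) = (1/4)·92.0000 = 23.0000

Both sides agree, confirming Parseval's theorem.

Σ|x[n]|² = (1/N)Σ|X[k]|² = 23.0000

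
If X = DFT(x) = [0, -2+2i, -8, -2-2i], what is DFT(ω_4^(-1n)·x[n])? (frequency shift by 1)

Modulation property: DFT(ω_4^(-1n)·x[n]) = X[(k-1) mod 4], so circularly shift X by 1 positions.

X[k-1] = [-2-2i, 0, -2+2i, -8]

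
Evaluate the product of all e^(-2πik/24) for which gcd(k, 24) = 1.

The primitive 24th roots of unity are ω_24^k for k coprime to 24: k ∈ {1, 5, 7, 11, 13, 17, 19, 23}
Their product equals the constant term of the cyclotomic polynomial Φ_24(x) up to sign.
For n ≥ 3, the product of all primitive nth roots of unity is 1. (For n=1 it is 1; for n=2 it is -1.)

1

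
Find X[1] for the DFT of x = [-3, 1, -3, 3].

X[1] = Σ(n=0 to 3) x[n] · ω_4^(1n) where ω_4 = e^(-2πi/4)
= (-3)·ω_4^0 + (1)·ω_4^1 + (-3)·ω_4^2 + (3)·ω_4^3

X[1] = 2i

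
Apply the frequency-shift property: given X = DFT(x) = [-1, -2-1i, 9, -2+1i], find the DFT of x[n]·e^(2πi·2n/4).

Modulation property: DFT(ω_4^(-2n)·x[n]) = X[(k-2) mod 4], so circularly shift X by 2 positions.

X[k-2] = [9, -2+1i, -1, -2-1i]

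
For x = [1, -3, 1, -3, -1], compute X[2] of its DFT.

X[2] = Σ(n=0 to 4) x[n] · ω_5^(2n) where ω_5 = e^(-2πi/5)
= (1)·ω_5^0 + (-3)·ω_5^2 + (1)·ω_5^4 + (-3)·ω_5^6 + (-1)·ω_5^8

X[2] = 3.6180+4.9798i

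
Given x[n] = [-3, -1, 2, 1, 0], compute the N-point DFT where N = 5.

X[k] = Σ(n=0 to 4) x[n] · ω_5^(nk)
where ω_5 = e^(-2πi/5)

Computing each X[k]:
X[0] = -1
X[1] = -5.7361+0.3633i
X[2] = -1.2639+1.5388i
X[3] = -1.2639-1.5388i
X[4] = -5.7361-0.3633i

X = [-1, -5.7361+0.3633i, -1.2639+1.5388i, -1.2639-1.5388i, -5.7361-0.3633i]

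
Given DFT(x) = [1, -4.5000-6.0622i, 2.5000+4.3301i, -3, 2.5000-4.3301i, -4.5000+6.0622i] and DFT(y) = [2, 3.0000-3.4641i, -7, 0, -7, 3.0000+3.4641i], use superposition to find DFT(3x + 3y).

By linearity: DFT(3x + 3y) = 3·DFT(x) + 3·DFT(y)
= 3·[1, -4.5000-6.0622i, 2.5000+4.3301i, -3, 2.5000-4.3301i, -4.5000+6.0622i] + 3·[2, 3.0000-3.4641i, -7, 0, -7, 3.0000+3.4641i]

Computing element-wise:
Z[0] = 3·(1) + 3·(2) = 9
Z[1] = 3·(-4.5000-6.0622i) + 3·(3.0000-3.4641i) = -4.5000-28.5789i
Z[2] = 3·(2.5000+4.3301i) + 3·(-7) = -13.5000+12.9903i
Z[3] = 3·(-3) + 3·(0) = -9
Z[4] = 3·(2.5000-4.3301i) + 3·(-7) = -13.5000-12.9903i
Z[5] = 3·(-4.5000+6.0622i) + 3·(3.0000+3.4641i) = -4.5000+28.5789i

DFT(3x + 3y) = 3·X + 3·Y = [9, -4.5000-28.5789i, -13.5000+12.9903i, -9, -13.5000-12.9903i, -4.5000+28.5789i]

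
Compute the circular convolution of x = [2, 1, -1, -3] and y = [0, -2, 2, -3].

(x ⊛ y)[n] = Σ(m=0 to 3) x[m] · y[(n-m) mod 4]

Computing each output sample:
(x ⊛ y)[0] = 1
(x ⊛ y)[1] = -7
(x ⊛ y)[2] = 11
(x ⊛ y)[3] = -2

x ⊛ y = [1, -7, 11, -2]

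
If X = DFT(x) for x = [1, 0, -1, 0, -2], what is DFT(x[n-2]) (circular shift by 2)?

Time shift by 2: X_shifted[k] = ω_5^(2k) · X[k]
Shifted x = [0, -2, 1, 0, -1]

DFT(x[n-2]) = [-2, -1.7361+0.3633i, 2.7361+1.5388i, 2.7361-1.5388i, -1.7361-0.3633i]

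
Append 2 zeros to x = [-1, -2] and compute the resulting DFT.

Original 2-point DFT: [-3, 1]
Zero-padded 4-point DFT provides frequency interpolation.

DFT_4([x, 0, ...]) = [-3, -1+2i, 1, -1-2i]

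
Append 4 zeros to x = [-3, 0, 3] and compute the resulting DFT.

Original 3-point DFT: [0, -4.5000+2.5981i, -4.5000-2.5981i]
Zero-padded 7-point DFT provides frequency interpolation.

DFT_7([x, 0, ...]) = [0, -3.6676-2.9248i, -5.7029+1.3017i, -1.1295+2.3455i, -1.1295-2.3455i, -5.7029-1.3017i, -3.6676+2.9248i]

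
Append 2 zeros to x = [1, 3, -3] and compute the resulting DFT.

Original 3-point DFT: [1, 1.0000-5.1962i, 1.0000+5.1962i]
Zero-padded 5-point DFT provides frequency interpolation.

DFT_5([x, 0, ...]) = [1, 4.3541-1.0898i, -2.3541-4.6165i, -2.3541+4.6165i, 4.3541+1.0898i]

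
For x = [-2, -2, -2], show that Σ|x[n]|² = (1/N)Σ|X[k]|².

Time domain:
Σ|x[n]|² = |-2|² + |-2|² + |-2|² = 12.0000

Frequency domain:
(1/3)Σ|X[k]|² = (1/3)(|-6|² + |0|² + |0|²) = (1/3)·36.0000 = 12.0000

Both sides agree, confirming Parseval's theorem.

Σ|x[n]|² = (1/N)Σ|X[k]|² = 12.0000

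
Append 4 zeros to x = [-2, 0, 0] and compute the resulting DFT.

Original 3-point DFT: [-2, -2, -2]
Zero-padded 7-point DFT provides frequency interpolation.

DFT_7([x, 0, ...]) = [-2, -2, -2, -2, -2, -2, -2]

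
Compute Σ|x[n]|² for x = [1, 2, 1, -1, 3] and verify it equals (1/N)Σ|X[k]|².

Time domain:
Σ|x[n]|² = |1|² + |2|² + |1|² + |-1|² + |3|² = 16.0000

Frequency domain:
(1/5)Σ|X[k]|² = (1/5)(|6|² + |2.5451-0.2245i|² + |-3.0451+2.4899i|² + |-3.0451-2.4899i|² + |2.5451+0.2245i|²) = (1/5)·80.0000 = 16.0000

Both sides agree, confirming Parseval's theorem.

Σ|x[n]|² = (1/N)Σ|X[k]|² = 16.0000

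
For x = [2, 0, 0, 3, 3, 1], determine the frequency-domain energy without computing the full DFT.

Parseval: Σ|x[n]|² = (1/N)Σ|X[k]|², so Σ|X[k]|² = N·Σ|x[n]|² = 6·23.0000

Σ|X[k]|² = N·Σ|x[n]|² = 6·23.0000 = 138.0000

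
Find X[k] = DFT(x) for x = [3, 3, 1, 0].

X[k] = Σ(n=0 to 3) x[n] · ω_4^(nk)
where ω_4 = e^(-2πi/4)

Computing each X[k]:
X[0] = 7
X[1] = 2-3i
X[2] = 1
X[3] = 2+3i

X = [7, 2-3i, 1, 2+3i]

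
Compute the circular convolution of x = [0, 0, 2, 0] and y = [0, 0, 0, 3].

(x ⊛ y)[n] = Σ(m=0 to 3) x[m] · y[(n-m) mod 4]

Computing each output sample:
(x ⊛ y)[0] = 0
(x ⊛ y)[1] = 6
(x ⊛ y)[2] = 0
(x ⊛ y)[3] = 0

x ⊛ y = [0, 6, 0, 0]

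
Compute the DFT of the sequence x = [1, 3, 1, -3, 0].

X[k] = Σ(n=0 to 4) x[n] · ω_5^(nk)
where ω_5 = e^(-2πi/5)

Computing each X[k]:
X[0] = 2
X[1] = 3.5451-5.2043i
X[2] = -2.0451+2.0409i
X[3] = -2.0451-2.0409i
X[4] = 3.5451+5.2043i

X = [2, 3.5451-5.2043i, -2.0451+2.0409i, -2.0451-2.0409i, 3.5451+5.2043i]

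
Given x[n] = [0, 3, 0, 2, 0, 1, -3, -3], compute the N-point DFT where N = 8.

X[k] = Σ(n=0 to 7) x[n] · ω_8^(nk)
where ω_8 = e^(-2πi/8)

Computing each X[k]:
X[0] = 0
X[1] = -2.1213-7.9497i
X[2] = 3-5i
X[3] = 2.1213-1.9497i
X[4] = -6
X[5] = 2.1213+1.9497i
X[6] = 3+5i
X[7] = -2.1213+7.9497i

X = [0, -2.1213-7.9497i, 3-5i, 2.1213-1.9497i, -6, 2.1213+1.9497i, 3+5i, -2.1213+7.9497i]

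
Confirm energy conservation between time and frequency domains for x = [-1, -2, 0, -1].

Time domain:
Σ|x[n]|² = |-1|² + |-2|² + |0|² + |-1|² = 6.0000

Frequency domain:
(1/4)Σ|X[k]|² = (1/4)(|-4|² + |-1+1i|² + |2|² + |-1-1i|²) = (1/4)·24.0000 = 6.0000

Both sides agree, confirming Parseval's theorem.

Σ|x[n]|² = (1/N)Σ|X[k]|² = 6.0000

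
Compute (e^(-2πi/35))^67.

Since ω_35^35 = 1, powers reduce modulo 35.
67 mod 35 = 32
So ω_35^67 = ω_35^32 = e^(-2πi·32/35)

ω_35^67 = ω_35^32 = 0.8584+0.5129i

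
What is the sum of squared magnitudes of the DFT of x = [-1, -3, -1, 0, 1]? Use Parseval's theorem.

Parseval: Σ|x[n]|² = (1/N)Σ|X[k]|², so Σ|X[k]|² = N·Σ|x[n]|² = 5·12.0000

Σ|X[k]|² = N·Σ|x[n]|² = 5·12.0000 = 60.0000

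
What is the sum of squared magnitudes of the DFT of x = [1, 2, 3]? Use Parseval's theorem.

Parseval: Σ|x[n]|² = (1/N)Σ|X[k]|², so Σ|X[k]|² = N·Σ|x[n]|² = 3·14.0000

Σ|X[k]|² = N·Σ|x[n]|² = 3·14.0000 = 42.0000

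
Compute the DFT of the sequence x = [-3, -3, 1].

X[k] = Σ(n=0 to 2) x[n] · ω_3^(nk)
where ω_3 = e^(-2πi/3)

Computing each X[k]:
X[0] = -5
X[1] = -2.0000+3.4641i
X[2] = -2.0000-3.4641i

X = [-5, -2.0000+3.4641i, -2.0000-3.4641i]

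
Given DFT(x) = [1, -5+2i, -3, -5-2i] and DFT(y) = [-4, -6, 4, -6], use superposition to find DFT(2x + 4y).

By linearity: DFT(2x + 4y) = 2·DFT(x) + 4·DFT(y)
= 2·[1, -5+2i, -3, -5-2i] + 4·[-4, -6, 4, -6]

Computing element-wise:
Z[0] = 2·(1) + 4·(-4) = -14
Z[1] = 2·(-5+2i) + 4·(-6) = -34+4i
Z[2] = 2·(-3) + 4·(4) = 10
Z[3] = 2·(-5-2i) + 4·(-6) = -34-4i

DFT(2x + 4y) = 2·X + 4·Y = [-14, -34+4i, 10, -34-4i]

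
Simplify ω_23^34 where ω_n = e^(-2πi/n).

Since ω_23^23 = 1, powers reduce modulo 23.
34 mod 23 = 11
So ω_23^34 = ω_23^11 = e^(-2πi·11/23)

ω_23^34 = ω_23^11 = -0.9907-0.1362i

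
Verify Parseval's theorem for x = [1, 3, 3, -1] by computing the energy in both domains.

Time domain:
Σ|x[n]|² = |1|² + |3|² + |3|² + |-1|² = 20.0000

Frequency domain:
(1/4)Σ|X[k]|² = (1/4)(|6|² + |-2-4i|² + |2|² + |-2+4i|²) = (1/4)·80.0000 = 20.0000

Both sides agree, confirming Parseval's theorem.

Σ|x[n]|² = (1/N)Σ|X[k]|² = 20.0000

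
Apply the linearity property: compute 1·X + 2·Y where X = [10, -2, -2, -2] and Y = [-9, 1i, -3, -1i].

By linearity: DFT(1x + 2y) = 1·DFT(x) + 2·DFT(y)
= 1·[10, -2, -2, -2] + 2·[-9, 1i, -3, -1i]

Computing element-wise:
Z[0] = 1·(10) + 2·(-9) = -8
Z[1] = 1·(-2) + 2·(1i) = -2+2i
Z[2] = 1·(-2) + 2·(-3) = -8
Z[3] = 1·(-2) + 2·(-1i) = -2-2i

DFT(1x + 2y) = 1·X + 2·Y = [-8, -2+2i, -8, -2-2i]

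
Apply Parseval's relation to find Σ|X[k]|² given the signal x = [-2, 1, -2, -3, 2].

Parseval: Σ|x[n]|² = (1/N)Σ|X[k]|², so Σ|X[k]|² = N·Σ|x[n]|² = 5·22.0000

Σ|X[k]|² = N·Σ|x[n]|² = 5·22.0000 = 110.0000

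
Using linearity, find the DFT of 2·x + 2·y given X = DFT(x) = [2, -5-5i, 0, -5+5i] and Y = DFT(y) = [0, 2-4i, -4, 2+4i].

By linearity: DFT(2x + 2y) = 2·DFT(x) + 2·DFT(y)
= 2·[2, -5-5i, 0, -5+5i] + 2·[0, 2-4i, -4, 2+4i]

Computing element-wise:
Z[0] = 2·(2) + 2·(0) = 4
Z[1] = 2·(-5-5i) + 2·(2-4i) = -6-18i
Z[2] = 2·(0) + 2·(-4) = -8
Z[3] = 2·(-5+5i) + 2·(2+4i) = -6+18i

DFT(2x + 2y) = 2·X + 2·Y = [4, -6-18i, -8, -6+18i]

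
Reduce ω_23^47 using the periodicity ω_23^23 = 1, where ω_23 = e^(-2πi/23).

Since ω_23^23 = 1, powers reduce modulo 23.
47 mod 23 = 1
So ω_23^47 = ω_23^1 = e^(-2πi·1/23)

ω_23^47 = ω_23^1 = 0.9629-0.2698i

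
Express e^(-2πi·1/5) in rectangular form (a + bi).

ω_5^1 = e^(-2πi·1/5)
= cos(-2π·1/5) + i·sin(-2π·1/5)
= cos(-2π/5) + i·sin(-2π/5)

ω_5^1 = cos(-2π/5) + i·sin(-2π/5) = 0.3090-0.9511i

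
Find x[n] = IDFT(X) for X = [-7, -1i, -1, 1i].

x[n] = (1/4) Σ(k=0 to 3) X[k] · e^(2πikn/4)

Computing each x[n]:
x[0] = -2
x[1] = -1
x[2] = -2
x[3] = -2

x = [-2, -1, -2, -2]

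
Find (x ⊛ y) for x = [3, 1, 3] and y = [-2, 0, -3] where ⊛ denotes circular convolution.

(x ⊛ y)[n] = Σ(m=0 to 2) x[m] · y[(n-m) mod 3]

Computing each output sample:
(x ⊛ y)[0] = -9
(x ⊛ y)[1] = -11
(x ⊛ y)[2] = -15

x ⊛ y = [-9, -11, -15]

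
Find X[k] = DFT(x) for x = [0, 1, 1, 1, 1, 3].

X[k] = Σ(n=0 to 5) x[n] · ω_6^(nk)
where ω_6 = e^(-2πi/6)

Computing each X[k]:
X[0] = 7
X[1] = 1.7321i
X[2] = -2.0000+1.7321i
X[3] = -3
X[4] = -2.0000-1.7321i
X[5] = -1.7321i

X = [7, 1.7321i, -2.0000+1.7321i, -3, -2.0000-1.7321i, -1.7321i]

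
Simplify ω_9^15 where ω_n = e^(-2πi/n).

Since ω_9^9 = 1, powers reduce modulo 9.
15 mod 9 = 6
So ω_9^15 = ω_9^6 = e^(-2πi·6/9)

ω_9^15 = ω_9^6 = -0.5000+0.8660i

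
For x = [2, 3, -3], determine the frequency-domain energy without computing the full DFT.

Parseval: Σ|x[n]|² = (1/N)Σ|X[k]|², so Σ|X[k]|² = N·Σ|x[n]|² = 3·22.0000

Σ|X[k]|² = N·Σ|x[n]|² = 3·22.0000 = 66.0000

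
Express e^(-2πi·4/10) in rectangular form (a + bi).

ω_10^4 = e^(-2πi·4/10)
= cos(-2π·4/10) + i·sin(-2π·4/10)
= cos(-8π/10) + i·sin(-8π/10)

ω_10^4 = cos(-8π/10) + i·sin(-8π/10) = -0.8090-0.5878i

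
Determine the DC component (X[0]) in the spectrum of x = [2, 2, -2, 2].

X[0] = Σ(n=0 to 3) x[n] · ω_4^0 = Σ x[n]
= (2) + (2) + (-2) + (2)

X[0] = 4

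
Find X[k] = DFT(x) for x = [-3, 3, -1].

X[k] = Σ(n=0 to 2) x[n] · ω_3^(nk)
where ω_3 = e^(-2πi/3)

Computing each X[k]:
X[0] = -1
X[1] = -4.0000-3.4641i
X[2] = -4.0000+3.4641i

X = [-1, -4.0000-3.4641i, -4.0000+3.4641i]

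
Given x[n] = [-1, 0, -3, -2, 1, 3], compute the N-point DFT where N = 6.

X[k] = Σ(n=0 to 5) x[n] · ω_6^(nk)
where ω_6 = e^(-2πi/6)

Computing each X[k]:
X[0] = -2
X[1] = 3.5000+6.0622i
X[2] = -3.5000-0.8660i
X[3] = -4
X[4] = -3.5000+0.8660i
X[5] = 3.5000-6.0622i

X = [-2, 3.5000+6.0622i, -3.5000-0.8660i, -4, -3.5000+0.8660i, 3.5000-6.0622i]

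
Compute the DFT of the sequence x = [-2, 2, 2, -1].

X[k] = Σ(n=0 to 3) x[n] · ω_4^(nk)
where ω_4 = e^(-2πi/4)

Computing each X[k]:
X[0] = 1
X[1] = -4-3i
X[2] = -1
X[3] = -4+3i

X = [1, -4-3i, -1, -4+3i]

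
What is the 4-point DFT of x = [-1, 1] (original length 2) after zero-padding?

Original 2-point DFT: [0, -2]
Zero-padded 4-point DFT provides frequency interpolation.

DFT_4([x, 0, ...]) = [0, -1-1i, -2, -1+1i]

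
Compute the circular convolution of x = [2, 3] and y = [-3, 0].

(x ⊛ y)[n] = Σ(m=0 to 1) x[m] · y[(n-m) mod 2]

Computing each output sample:
(x ⊛ y)[0] = -6
(x ⊛ y)[1] = -9

x ⊛ y = [-6, -9]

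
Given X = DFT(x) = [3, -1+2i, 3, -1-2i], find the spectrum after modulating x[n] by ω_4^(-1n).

Modulation property: DFT(ω_4^(-1n)·x[n]) = X[(k-1) mod 4], so circularly shift X by 1 positions.

X[k-1] = [-1-2i, 3, -1+2i, 3]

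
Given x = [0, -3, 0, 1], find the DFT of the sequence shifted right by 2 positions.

Time shift by 2: X_shifted[k] = ω_4^(2k) · X[k]
Shifted x = [0, 1, 0, -3]

DFT(x[n-2]) = [-2, -4i, 2, 4i]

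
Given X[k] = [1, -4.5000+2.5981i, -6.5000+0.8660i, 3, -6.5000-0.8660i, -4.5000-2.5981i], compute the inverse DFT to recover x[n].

x[n] = (1/6) Σ(k=0 to 5) X[k] · e^(2πikn/6)

Computing each x[n]:
x[0] = -3
x[1] = -1
x[2] = 2
x[3] = -1
x[4] = 3
x[5] = 1

x = [-3, -1, 2, -1, 3, 1]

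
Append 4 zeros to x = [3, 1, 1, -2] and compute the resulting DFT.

Original 4-point DFT: [3, 2-3i, 5, 2+3i]
Zero-padded 8-point DFT provides frequency interpolation.

DFT_8([x, 0, ...]) = [3, 5.1213-0.2929i, 2-3i, 0.8787+1.7071i, 5, 0.8787-1.7071i, 2+3i, 5.1213+0.2929i]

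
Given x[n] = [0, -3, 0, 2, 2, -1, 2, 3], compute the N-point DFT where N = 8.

X[k] = Σ(n=0 to 7) x[n] · ω_8^(nk)
where ω_8 = e^(-2πi/8)

Computing each X[k]:
X[0] = 5
X[1] = -2.7071+4.1213i
X[2] = 9i
X[3] = -1.2929+0.1213i
X[4] = 3
X[5] = -1.2929-0.1213i
X[6] = -9i
X[7] = -2.7071-4.1213i

X = [5, -2.7071+4.1213i, 9i, -1.2929+0.1213i, 3, -1.2929-0.1213i, -9i, -2.7071-4.1213i]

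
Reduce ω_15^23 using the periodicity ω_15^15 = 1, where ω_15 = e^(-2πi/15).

Since ω_15^15 = 1, powers reduce modulo 15.
23 mod 15 = 8
So ω_15^23 = ω_15^8 = e^(-2πi·8/15)

ω_15^23 = ω_15^8 = -0.9781+0.2079i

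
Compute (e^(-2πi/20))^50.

Since ω_20^20 = 1, powers reduce modulo 20.
50 mod 20 = 10
So ω_20^50 = ω_20^10 = e^(-2πi·10/20)

ω_20^50 = ω_20^10 = -1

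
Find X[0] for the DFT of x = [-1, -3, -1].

X[0] = Σ(n=0 to 2) x[n] · ω_3^0 = Σ x[n]
= (-1) + (-3) + (-1)

X[0] = -5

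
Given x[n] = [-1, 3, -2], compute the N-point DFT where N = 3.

X[k] = Σ(n=0 to 2) x[n] · ω_3^(nk)
where ω_3 = e^(-2πi/3)

Computing each X[k]:
X[0] = 0
X[1] = -1.5000-4.3301i
X[2] = -1.5000+4.3301i

X = [0, -1.5000-4.3301i, -1.5000+4.3301i]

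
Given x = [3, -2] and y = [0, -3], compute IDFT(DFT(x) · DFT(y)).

(x ⊛ y)[n] = Σ(m=0 to 1) x[m] · y[(n-m) mod 2]

Computing each output sample:
(x ⊛ y)[0] = 6
(x ⊛ y)[1] = -9

x ⊛ y = [6, -9]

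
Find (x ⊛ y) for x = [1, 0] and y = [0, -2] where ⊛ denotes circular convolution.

(x ⊛ y)[n] = Σ(m=0 to 1) x[m] · y[(n-m) mod 2]

Computing each output sample:
(x ⊛ y)[0] = 0
(x ⊛ y)[1] = -2

x ⊛ y = [0, -2]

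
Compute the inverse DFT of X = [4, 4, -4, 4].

x[n] = (1/4) Σ(k=0 to 3) X[k] · e^(2πikn/4)

Computing each x[n]:
x[0] = 2
x[1] = 2
x[2] = -2
x[3] = 2

x = [2, 2, -2, 2]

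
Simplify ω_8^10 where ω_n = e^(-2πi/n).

Since ω_8^8 = 1, powers reduce modulo 8.
10 mod 8 = 2
So ω_8^10 = ω_8^2 = e^(-2πi·2/8)

ω_8^10 = ω_8^2 = -1i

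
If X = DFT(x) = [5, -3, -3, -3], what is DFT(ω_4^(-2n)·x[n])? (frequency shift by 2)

Modulation property: DFT(ω_4^(-2n)·x[n]) = X[(k-2) mod 4], so circularly shift X by 2 positions.

X[k-2] = [-3, -3, 5, -3]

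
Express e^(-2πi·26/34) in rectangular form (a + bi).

ω_34^26 = e^(-2πi·26/34)
= cos(-2π·26/34) + i·sin(-2π·26/34)
= cos(-52π/34) + i·sin(-52π/34)

ω_34^26 = cos(-52π/34) + i·sin(-52π/34) = 0.0923+0.9957i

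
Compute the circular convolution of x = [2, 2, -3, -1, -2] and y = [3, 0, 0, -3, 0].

(x ⊛ y)[n] = Σ(m=0 to 4) x[m] · y[(n-m) mod 5]

Computing each output sample:
(x ⊛ y)[0] = 15
(x ⊛ y)[1] = 9
(x ⊛ y)[2] = -3
(x ⊛ y)[3] = -9
(x ⊛ y)[4] = -12

x ⊛ y = [15, 9, -3, -9, -12]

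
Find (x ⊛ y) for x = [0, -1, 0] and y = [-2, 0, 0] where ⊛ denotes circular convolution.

(x ⊛ y)[n] = Σ(m=0 to 2) x[m] · y[(n-m) mod 3]

Computing each output sample:
(x ⊛ y)[0] = 0
(x ⊛ y)[1] = 2
(x ⊛ y)[2] = 0

x ⊛ y = [0, 2, 0]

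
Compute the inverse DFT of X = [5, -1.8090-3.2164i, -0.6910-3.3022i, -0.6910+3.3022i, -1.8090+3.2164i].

x[n] = (1/5) Σ(k=0 to 4) X[k] · e^(2πikn/5)

Computing each x[n]:
x[0] = 0
x[1] = 3
x[2] = 1
x[3] = 2
x[4] = -1

x = [0, 3, 1, 2, -1]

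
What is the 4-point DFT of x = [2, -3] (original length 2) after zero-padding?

Original 2-point DFT: [-1, 5]
Zero-padded 4-point DFT provides frequency interpolation.

DFT_4([x, 0, ...]) = [-1, 2+3i, 5, 2-3i]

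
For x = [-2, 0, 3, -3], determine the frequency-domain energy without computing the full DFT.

Parseval: Σ|x[n]|² = (1/N)Σ|X[k]|², so Σ|X[k]|² = N·Σ|x[n]|² = 4·22.0000

Σ|X[k]|² = N·Σ|x[n]|² = 4·22.0000 = 88.0000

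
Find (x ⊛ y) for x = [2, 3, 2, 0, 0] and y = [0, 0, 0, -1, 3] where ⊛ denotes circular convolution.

(x ⊛ y)[n] = Σ(m=0 to 4) x[m] · y[(n-m) mod 5]

Computing each output sample:
(x ⊛ y)[0] = 7
(x ⊛ y)[1] = 6
(x ⊛ y)[2] = 0
(x ⊛ y)[3] = -2
(x ⊛ y)[4] = 3

x ⊛ y = [7, 6, 0, -2, 3]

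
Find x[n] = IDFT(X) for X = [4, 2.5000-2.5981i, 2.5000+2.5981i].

x[n] = (1/3) Σ(k=0 to 2) X[k] · e^(2πikn/3)

Computing each x[n]:
x[0] = 3
x[1] = 2
x[2] = -1

x = [3, 2, -1]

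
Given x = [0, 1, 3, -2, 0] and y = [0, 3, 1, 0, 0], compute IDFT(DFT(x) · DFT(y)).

(x ⊛ y)[n] = Σ(m=0 to 4) x[m] · y[(n-m) mod 5]

Computing each output sample:
(x ⊛ y)[0] = -2
(x ⊛ y)[1] = 0
(x ⊛ y)[2] = 3
(x ⊛ y)[3] = 10
(x ⊛ y)[4] = -3

x ⊛ y = [-2, 0, 3, 10, -3]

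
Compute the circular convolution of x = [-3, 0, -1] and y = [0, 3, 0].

(x ⊛ y)[n] = Σ(m=0 to 2) x[m] · y[(n-m) mod 3]

Computing each output sample:
(x ⊛ y)[0] = -3
(x ⊛ y)[1] = -9
(x ⊛ y)[2] = 0

x ⊛ y = [-3, -9, 0]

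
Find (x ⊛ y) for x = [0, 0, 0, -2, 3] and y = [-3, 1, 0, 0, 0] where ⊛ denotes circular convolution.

(x ⊛ y)[n] = Σ(m=0 to 4) x[m] · y[(n-m) mod 5]

Computing each output sample:
(x ⊛ y)[0] = 3
(x ⊛ y)[1] = 0
(x ⊛ y)[2] = 0
(x ⊛ y)[3] = 6
(x ⊛ y)[4] = -11

x ⊛ y = [3, 0, 0, 6, -11]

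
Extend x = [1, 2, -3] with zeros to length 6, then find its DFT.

Original 3-point DFT: [0, 1.5000-4.3301i, 1.5000+4.3301i]
Zero-padded 6-point DFT provides frequency interpolation.

DFT_6([x, 0, ...]) = [0, 3.5000+0.8660i, 1.5000-4.3301i, -4, 1.5000+4.3301i, 3.5000-0.8660i]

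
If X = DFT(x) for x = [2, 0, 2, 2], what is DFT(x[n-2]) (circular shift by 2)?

Time shift by 2: X_shifted[k] = ω_4^(2k) · X[k]
Shifted x = [2, 2, 2, 0]

DFT(x[n-2]) = [6, -2i, 2, 2i]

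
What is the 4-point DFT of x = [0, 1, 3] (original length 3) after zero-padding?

Original 3-point DFT: [4, -2.0000+1.7321i, -2.0000-1.7321i]
Zero-padded 4-point DFT provides frequency interpolation.

DFT_4([x, 0, ...]) = [4, -3-1i, 2, -3+1i]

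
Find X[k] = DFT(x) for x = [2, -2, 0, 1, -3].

X[k] = Σ(n=0 to 4) x[n] · ω_5^(nk)
where ω_5 = e^(-2πi/5)

Computing each X[k]:
X[0] = -2
X[1] = -0.3541-0.3633i
X[2] = 6.3541-1.5388i
X[3] = 6.3541+1.5388i
X[4] = -0.3541+0.3633i

X = [-2, -0.3541-0.3633i, 6.3541-1.5388i, 6.3541+1.5388i, -0.3541+0.3633i]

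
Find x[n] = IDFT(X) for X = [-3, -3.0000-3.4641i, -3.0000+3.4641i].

x[n] = (1/3) Σ(k=0 to 2) X[k] · e^(2πikn/3)

Computing each x[n]:
x[0] = -3
x[1] = 2
x[2] = -2

x = [-3, 2, -2]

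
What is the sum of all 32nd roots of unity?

Sum of all nth roots of unity equals 0 for n > 1 (geometric series with r ≠ 1).

0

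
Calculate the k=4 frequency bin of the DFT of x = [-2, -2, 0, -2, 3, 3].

X[4] = Σ(n=0 to 5) x[n] · ω_6^(4n) where ω_6 = e^(-2πi/6)
= (-2)·ω_6^0 + (-2)·ω_6^4 + (0)·ω_6^8 + (-2)·ω_6^12 + (3)·ω_6^16 + (3)·ω_6^20

X[4] = -6.0000-1.7321i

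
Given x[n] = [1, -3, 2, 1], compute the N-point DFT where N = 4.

X[k] = Σ(n=0 to 3) x[n] · ω_4^(nk)
where ω_4 = e^(-2πi/4)

Computing each X[k]:
X[0] = 1
X[1] = -1+4i
X[2] = 5
X[3] = -1-4i

X = [1, -1+4i, 5, -1-4i]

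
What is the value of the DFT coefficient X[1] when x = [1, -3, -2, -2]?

X[1] = Σ(n=0 to 3) x[n] · ω_4^(1n) where ω_4 = e^(-2πi/4)
= (1)·ω_4^0 + (-3)·ω_4^1 + (-2)·ω_4^2 + (-2)·ω_4^3

X[1] = 3+1i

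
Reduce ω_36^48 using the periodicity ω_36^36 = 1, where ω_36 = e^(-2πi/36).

Since ω_36^36 = 1, powers reduce modulo 36.
48 mod 36 = 12
So ω_36^48 = ω_36^12 = e^(-2πi·12/36)

ω_36^48 = ω_36^12 = -0.5000-0.8660i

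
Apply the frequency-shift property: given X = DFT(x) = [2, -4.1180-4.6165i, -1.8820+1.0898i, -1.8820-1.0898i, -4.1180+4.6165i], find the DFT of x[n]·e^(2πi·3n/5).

Modulation property: DFT(ω_5^(-3n)·x[n]) = X[(k-3) mod 5], so circularly shift X by 3 positions.

X[k-3] = [-1.8820+1.0898i, -1.8820-1.0898i, -4.1180+4.6165i, 2, -4.1180-4.6165i]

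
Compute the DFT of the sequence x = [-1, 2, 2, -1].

X[k] = Σ(n=0 to 3) x[n] · ω_4^(nk)
where ω_4 = e^(-2πi/4)

Computing each X[k]:
X[0] = 2
X[1] = -3-3i
X[2] = 0
X[3] = -3+3i

X = [2, -3-3i, 0, -3+3i]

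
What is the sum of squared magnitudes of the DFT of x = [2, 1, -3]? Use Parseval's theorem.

Parseval: Σ|x[n]|² = (1/N)Σ|X[k]|², so Σ|X[k]|² = N·Σ|x[n]|² = 3·14.0000

Σ|X[k]|² = N·Σ|x[n]|² = 3·14.0000 = 42.0000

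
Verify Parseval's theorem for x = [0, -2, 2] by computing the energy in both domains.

Time domain:
Σ|x[n]|² = |0|² + |-2|² + |2|² = 8.0000

Frequency domain:
(1/3)Σ|X[k]|² = (1/3)(|0|² + |3.4641i|² + |-3.4641i|²) = (1/3)·24.0000 = 8.0000

Both sides agree, confirming Parseval's theorem.

Σ|x[n]|² = (1/N)Σ|X[k]|² = 8.0000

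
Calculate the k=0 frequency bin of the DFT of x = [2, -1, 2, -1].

X[0] = Σ(n=0 to 3) x[n] · ω_4^0 = Σ x[n]
= (2) + (-1) + (2) + (-1)

X[0] = 2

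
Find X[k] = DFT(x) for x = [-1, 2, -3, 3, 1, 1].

X[k] = Σ(n=0 to 5) x[n] · ω_6^(nk)
where ω_6 = e^(-2πi/6)

Computing each X[k]:
X[0] = 3
X[1] = -1.5000+2.5981i
X[2] = 1.5000-4.3301i
X[3] = -9
X[4] = 1.5000+4.3301i
X[5] = -1.5000-2.5981i

X = [3, -1.5000+2.5981i, 1.5000-4.3301i, -9, 1.5000+4.3301i, -1.5000-2.5981i]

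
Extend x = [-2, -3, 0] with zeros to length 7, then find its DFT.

Original 3-point DFT: [-5, -0.5000+2.5981i, -0.5000-2.5981i]
Zero-padded 7-point DFT provides frequency interpolation.

DFT_7([x, 0, ...]) = [-5, -3.8705+2.3455i, -1.3324+2.9248i, 0.7029+1.3017i, 0.7029-1.3017i, -1.3324-2.9248i, -3.8705-2.3455i]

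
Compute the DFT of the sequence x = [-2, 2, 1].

X[k] = Σ(n=0 to 2) x[n] · ω_3^(nk)
where ω_3 = e^(-2πi/3)

Computing each X[k]:
X[0] = 1
X[1] = -3.5000-0.8660i
X[2] = -3.5000+0.8660i

X = [1, -3.5000-0.8660i, -3.5000+0.8660i]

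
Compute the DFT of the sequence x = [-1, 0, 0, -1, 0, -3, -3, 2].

X[k] = Σ(n=0 to 7) x[n] · ω_8^(nk)
where ω_8 = e^(-2πi/8)

Computing each X[k]:
X[0] = -6
X[1] = 3.2426-3.0000i
X[2] = 2+4i
X[3] = -5.2426+3.0000i
X[4] = -2
X[5] = -5.2426-3.0000i
X[6] = 2-4i
X[7] = 3.2426+3.0000i

X = [-6, 3.2426-3.0000i, 2+4i, -5.2426+3.0000i, -2, -5.2426-3.0000i, 2-4i, 3.2426+3.0000i]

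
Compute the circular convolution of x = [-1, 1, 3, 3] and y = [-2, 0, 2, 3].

(x ⊛ y)[n] = Σ(m=0 to 3) x[m] · y[(n-m) mod 4]

Computing each output sample:
(x ⊛ y)[0] = 11
(x ⊛ y)[1] = 13
(x ⊛ y)[2] = 1
(x ⊛ y)[3] = -7

x ⊛ y = [11, 13, 1, -7]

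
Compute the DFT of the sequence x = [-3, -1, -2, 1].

X[k] = Σ(n=0 to 3) x[n] · ω_4^(nk)
where ω_4 = e^(-2πi/4)

Computing each X[k]:
X[0] = -5
X[1] = -1+2i
X[2] = -5
X[3] = -1-2i

X = [-5, -1+2i, -5, -1-2i]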